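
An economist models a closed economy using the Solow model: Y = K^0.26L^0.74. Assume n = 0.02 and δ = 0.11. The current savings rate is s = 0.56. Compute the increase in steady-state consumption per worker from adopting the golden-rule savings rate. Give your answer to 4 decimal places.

Δc ≈ 0.2090

The effective depreciation rate is n + δ = 0.02 + 0.11 = 0.13.
Current steady state (s = 0.56): k* = (0.56/0.13)^(1/0.74) ≈ 7.1959, y* = 7.1959^0.26 ≈ 1.6705, c* = (1−0.56)·1.6705 ≈ 0.7350.
Maximizing c = f(k) − (n+δ)·k gives f'(k) = n+δ, i.e. 0.26·k^(0.26−1) = 0.13, so k_gold = (0.26/0.13)^(1/0.74) ≈ 2.5515.
y_gold = 2.5515^0.26 ≈ 1.2758, c_gold = y_gold − 0.13·k_gold ≈ 0.9441.
Gain: Δc = 0.9441 − 0.7350 ≈ 0.2090.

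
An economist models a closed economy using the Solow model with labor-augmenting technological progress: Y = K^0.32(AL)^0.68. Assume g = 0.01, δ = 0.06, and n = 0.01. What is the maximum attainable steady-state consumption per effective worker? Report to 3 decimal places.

Break-even investment rate: n + g + δ = 0.01 + 0.01 + 0.06 = 0.08.
Golden rule sets MPK = n+g+δ: 0.32·k^(0.32−1) = 0.08, so k_gold = (0.32/0.08)^(1/0.68) ≈ 7.6804.
y_gold = 7.6804^0.32 ≈ 1.9201.
c_gold = y_gold − (n+g+δ)·k_gold = 1.9201 − 0.08·7.6804 ≈ 1.3057.

c_gold ≈ 1.306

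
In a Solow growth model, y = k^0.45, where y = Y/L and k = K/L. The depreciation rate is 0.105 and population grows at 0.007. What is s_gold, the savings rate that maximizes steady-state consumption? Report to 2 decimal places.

n + δ = 0.007 + 0.105 = 0.112.
At the golden rule MPK = n+δ, and in any Cobb-Douglas steady state s = (n+δ)·k/y = MPK·k/y = capital's share 0.45.

s_gold = 0.45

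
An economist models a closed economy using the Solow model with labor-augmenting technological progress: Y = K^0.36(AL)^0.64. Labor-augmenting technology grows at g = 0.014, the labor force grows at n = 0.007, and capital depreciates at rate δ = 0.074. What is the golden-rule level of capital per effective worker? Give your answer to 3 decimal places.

k_gold ≈ 8.017

The effective depreciation rate is n + g + δ = 0.007 + 0.014 + 0.074 = 0.095.
Setting f'(k) = n+g+δ gives 0.36·k^(0.36−1) = 0.095, hence k_gold = (0.36/0.095)^(1/0.64) ≈ 8.0173.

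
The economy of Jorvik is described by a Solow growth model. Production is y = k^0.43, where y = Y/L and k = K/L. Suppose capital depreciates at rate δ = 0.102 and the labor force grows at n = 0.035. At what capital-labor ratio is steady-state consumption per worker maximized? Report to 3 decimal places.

The effective depreciation rate is n + δ = 0.035 + 0.102 = 0.137.
Setting f'(k) = n+δ gives 0.43·k^(0.43−1) = 0.137, hence k_gold = (0.43/0.137)^(1/0.57) ≈ 7.4385.

k_gold ≈ 7.439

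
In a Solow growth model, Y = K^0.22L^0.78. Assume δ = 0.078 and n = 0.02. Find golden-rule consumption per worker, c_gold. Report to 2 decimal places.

Capital per worker breaks even when investment replaces (n + δ)·k; here n + δ = 0.098.
Maximizing c = f(k) − (n+δ)·k gives f'(k) = n+δ, i.e. 0.22·k^(0.22−1) = 0.098, so k_gold = (0.22/0.098)^(1/0.78) ≈ 2.8200.
y_gold = 2.8200^0.22 ≈ 1.2562.
c_gold = y_gold − (n+δ)·k_gold = 1.2562 − 0.098·2.8200 ≈ 0.9798.

c_gold ≈ 0.98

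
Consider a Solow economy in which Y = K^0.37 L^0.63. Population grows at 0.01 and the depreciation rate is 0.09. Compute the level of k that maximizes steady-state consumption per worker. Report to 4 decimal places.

k_gold ≈ 7.9782

Break-even investment rate: n + δ = 0.01 + 0.09 = 0.1.
At the golden rule the marginal product of capital equals n+δ: 0.37·k^(0.37−1) = 0.1. Solving, k_gold = (0.37/0.1)^(1/0.63) ≈ 7.9782.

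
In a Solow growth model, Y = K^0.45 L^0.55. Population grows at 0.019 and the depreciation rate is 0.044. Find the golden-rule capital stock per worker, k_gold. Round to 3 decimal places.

k_gold ≈ 35.686

n + δ = 0.019 + 0.044 = 0.063.
Maximizing c = f(k) − (n+δ)·k gives f'(k) = n+δ, i.e. 0.45·k^(0.45−1) = 0.063, so k_gold = (0.45/0.063)^(1/0.55) ≈ 35.6857.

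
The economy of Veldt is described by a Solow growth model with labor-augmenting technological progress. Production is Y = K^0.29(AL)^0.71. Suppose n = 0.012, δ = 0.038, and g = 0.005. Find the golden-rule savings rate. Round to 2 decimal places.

s_gold = 0.29

Capital per effective worker breaks even when investment replaces (n + g + δ)·k; here n + g + δ = 0.055.
At the golden rule MPK = n+g+δ, and in any Cobb-Douglas steady state s = (n+g+δ)·k/y = MPK·k/y = capital's share 0.29.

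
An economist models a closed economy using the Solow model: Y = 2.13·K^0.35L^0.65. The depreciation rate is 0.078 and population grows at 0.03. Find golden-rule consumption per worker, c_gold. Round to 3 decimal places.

The effective depreciation rate is n + δ = 0.03 + 0.078 = 0.108.
Golden rule sets MPK = n+δ: 0.35·2.13·k^(0.35−1) = 0.108, so k_gold = (0.35·2.13/0.108)^(1/0.65) ≈ 19.5347.
y_gold = 2.13·19.5347^0.35 ≈ 6.0278.
c_gold = y_gold − (n+δ)·k_gold = 6.0278 − 0.108·19.5347 ≈ 3.9181.

c_gold ≈ 3.918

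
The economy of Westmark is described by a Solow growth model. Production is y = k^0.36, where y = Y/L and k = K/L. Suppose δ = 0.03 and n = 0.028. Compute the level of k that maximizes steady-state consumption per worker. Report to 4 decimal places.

k_gold ≈ 17.3327

Break-even investment rate: n + δ = 0.028 + 0.03 = 0.058.
Maximizing c = f(k) − (n+δ)·k gives f'(k) = n+δ, i.e. 0.36·k^(0.36−1) = 0.058, so k_gold = (0.36/0.058)^(1/0.64) ≈ 17.3327.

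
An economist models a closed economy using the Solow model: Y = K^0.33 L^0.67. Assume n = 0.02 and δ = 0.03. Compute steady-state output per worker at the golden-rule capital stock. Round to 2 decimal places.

y_gold ≈ 2.53

Capital per worker breaks even when investment replaces (n + δ)·k; here n + δ = 0.05.
Setting f'(k) = n+δ gives 0.33·k^(0.33−1) = 0.05, hence k_gold = (0.33/0.05)^(1/0.67) ≈ 16.7186.
Output: y_gold = k_gold^0.33 = 16.7186^0.33 ≈ 2.5331.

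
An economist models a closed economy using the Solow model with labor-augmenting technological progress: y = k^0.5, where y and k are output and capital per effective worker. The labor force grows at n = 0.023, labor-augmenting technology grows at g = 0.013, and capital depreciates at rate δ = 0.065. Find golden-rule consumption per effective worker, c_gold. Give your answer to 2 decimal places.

c_gold ≈ 2.48

Break-even investment rate: n + g + δ = 0.023 + 0.013 + 0.065 = 0.101.
Setting f'(k) = n+g+δ gives 0.5·k^(0.5−1) = 0.101, hence k_gold = (0.5/0.101)^(1/0.5) ≈ 24.5074.
y_gold = 24.5074^0.5 ≈ 4.9505.
c_gold = y_gold − (n+g+δ)·k_gold = 4.9505 − 0.101·24.5074 ≈ 2.4752.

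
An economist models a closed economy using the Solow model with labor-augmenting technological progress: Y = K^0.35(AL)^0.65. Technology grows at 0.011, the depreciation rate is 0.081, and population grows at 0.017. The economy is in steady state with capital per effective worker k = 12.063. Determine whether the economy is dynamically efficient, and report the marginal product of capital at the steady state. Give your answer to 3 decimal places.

Break-even investment rate: n + g + δ = 0.017 + 0.011 + 0.081 = 0.109.
MPK = 0.35·k^(0.35−1) = 0.35·12.063^(-0.65) ≈ 0.0694.
MPK < 0.109, so the economy is dynamically inefficient (over-saving).

dynamically inefficient; MPK ≈ 0.069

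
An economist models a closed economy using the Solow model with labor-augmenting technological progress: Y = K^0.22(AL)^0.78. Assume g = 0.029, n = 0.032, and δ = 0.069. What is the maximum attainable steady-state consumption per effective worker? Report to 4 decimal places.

c_gold ≈ 0.9048

The effective depreciation rate is n + g + δ = 0.032 + 0.029 + 0.069 = 0.13.
At the golden rule the marginal product of capital equals n+g+δ: 0.22·k^(0.22−1) = 0.13. Solving, k_gold = (0.22/0.13)^(1/0.78) ≈ 1.9630.
y_gold = 1.9630^0.22 ≈ 1.1600.
c_gold = y_gold − (n+g+δ)·k_gold = 1.1600 − 0.13·1.9630 ≈ 0.9048.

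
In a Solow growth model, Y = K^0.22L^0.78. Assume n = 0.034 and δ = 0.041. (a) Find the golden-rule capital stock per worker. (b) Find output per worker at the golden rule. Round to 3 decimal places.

(a) k_gold ≈ 3.974; (b) y_gold ≈ 1.355

n + δ = 0.034 + 0.041 = 0.075.
Setting f'(k) = n+δ gives 0.22·k^(0.22−1) = 0.075, hence k_gold = (0.22/0.075)^(1/0.78) ≈ 3.9736.
y_gold = 3.9736^0.22 ≈ 1.3546.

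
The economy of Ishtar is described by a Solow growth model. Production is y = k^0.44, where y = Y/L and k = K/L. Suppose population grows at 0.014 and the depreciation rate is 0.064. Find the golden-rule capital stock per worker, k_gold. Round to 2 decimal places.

k_gold ≈ 21.96

Capital per worker breaks even when investment replaces (n + δ)·k; here n + δ = 0.078.
At the golden rule the marginal product of capital equals n+δ: 0.44·k^(0.44−1) = 0.078. Solving, k_gold = (0.44/0.078)^(1/0.56) ≈ 21.9640.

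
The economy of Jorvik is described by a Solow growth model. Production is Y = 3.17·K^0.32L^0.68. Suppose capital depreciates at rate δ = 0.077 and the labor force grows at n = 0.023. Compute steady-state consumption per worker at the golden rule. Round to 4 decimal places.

Break-even investment rate: n + δ = 0.023 + 0.077 = 0.1.
Golden rule sets MPK = n+δ: 0.32·3.17·k^(0.32−1) = 0.1, so k_gold = (0.32·3.17/0.1)^(1/0.68) ≈ 30.1800.
y_gold = 3.17·30.1800^0.32 ≈ 9.4313.
c_gold = y_gold − (n+δ)·k_gold = 9.4313 − 0.1·30.1800 ≈ 6.4133.

c_gold ≈ 6.4133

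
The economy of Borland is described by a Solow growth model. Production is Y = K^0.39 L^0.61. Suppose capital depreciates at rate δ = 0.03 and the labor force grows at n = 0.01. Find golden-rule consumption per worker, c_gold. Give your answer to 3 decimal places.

n + δ = 0.01 + 0.03 = 0.04.
Setting f'(k) = n+δ gives 0.39·k^(0.39−1) = 0.04, hence k_gold = (0.39/0.04)^(1/0.61) ≈ 41.8137.
y_gold = 41.8137^0.39 ≈ 4.2886.
c_gold = y_gold − (n+δ)·k_gold = 4.2886 − 0.04·41.8137 ≈ 2.6160.

c_gold ≈ 2.616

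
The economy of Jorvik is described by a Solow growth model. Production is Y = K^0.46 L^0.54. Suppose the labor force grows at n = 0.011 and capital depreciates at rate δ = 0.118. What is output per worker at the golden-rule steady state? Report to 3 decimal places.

y_gold ≈ 2.954

The effective depreciation rate is n + δ = 0.011 + 0.118 = 0.129.
Maximizing c = f(k) − (n+δ)·k gives f'(k) = n+δ, i.e. 0.46·k^(0.46−1) = 0.129, so k_gold = (0.46/0.129)^(1/0.54) ≈ 10.5326.
Output: y_gold = k_gold^0.46 = 10.5326^0.46 ≈ 2.9537.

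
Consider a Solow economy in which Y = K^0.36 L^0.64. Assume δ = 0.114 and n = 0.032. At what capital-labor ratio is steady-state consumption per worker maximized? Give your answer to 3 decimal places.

k_gold ≈ 4.097

Break-even investment rate: n + δ = 0.032 + 0.114 = 0.146.
Setting f'(k) = n+δ gives 0.36·k^(0.36−1) = 0.146, hence k_gold = (0.36/0.146)^(1/0.64) ≈ 4.0966.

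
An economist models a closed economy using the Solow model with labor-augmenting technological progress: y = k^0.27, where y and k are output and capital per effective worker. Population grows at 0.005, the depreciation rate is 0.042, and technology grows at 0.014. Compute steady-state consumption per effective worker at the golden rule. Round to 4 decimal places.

The effective depreciation rate is n + g + δ = 0.005 + 0.014 + 0.042 = 0.061.
Setting f'(k) = n+g+δ gives 0.27·k^(0.27−1) = 0.061, hence k_gold = (0.27/0.061)^(1/0.73) ≈ 7.6732.
y_gold = 7.6732^0.27 ≈ 1.7336.
c_gold = y_gold − (n+g+δ)·k_gold = 1.7336 − 0.061·7.6732 ≈ 1.2655.

c_gold ≈ 1.2655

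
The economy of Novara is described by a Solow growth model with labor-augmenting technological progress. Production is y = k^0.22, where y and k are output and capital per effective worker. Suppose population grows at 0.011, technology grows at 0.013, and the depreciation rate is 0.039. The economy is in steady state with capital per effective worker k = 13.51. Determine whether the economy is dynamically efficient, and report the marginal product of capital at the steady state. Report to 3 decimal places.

dynamically inefficient; MPK ≈ 0.029

Break-even investment rate: n + g + δ = 0.011 + 0.013 + 0.039 = 0.063.
MPK = 0.22·k^(0.22−1) = 0.22·13.51^(-0.78) ≈ 0.0289.
MPK < 0.063, so the economy is dynamically inefficient (over-saving).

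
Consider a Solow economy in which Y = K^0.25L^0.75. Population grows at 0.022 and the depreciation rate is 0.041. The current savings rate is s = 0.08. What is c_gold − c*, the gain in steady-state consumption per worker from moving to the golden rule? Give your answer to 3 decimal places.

The effective depreciation rate is n + δ = 0.022 + 0.041 = 0.063.
Current steady state (s = 0.08): k* = (0.08/0.063)^(1/0.75) ≈ 1.3751, y* = 1.3751^0.25 ≈ 1.0829, c* = (1−0.08)·1.0829 ≈ 0.9963.
Golden rule sets MPK = n+δ: 0.25·k^(0.25−1) = 0.063, so k_gold = (0.25/0.063)^(1/0.75) ≈ 6.2825.
y_gold = 6.2825^0.25 ≈ 1.5832, c_gold = y_gold − 0.063·k_gold ≈ 1.1874.
Gain: Δc = 1.1874 − 0.9963 ≈ 0.1911.

Δc ≈ 0.191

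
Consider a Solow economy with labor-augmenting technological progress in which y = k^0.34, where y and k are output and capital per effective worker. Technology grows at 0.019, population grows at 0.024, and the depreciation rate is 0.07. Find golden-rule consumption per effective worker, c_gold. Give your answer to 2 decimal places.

c_gold ≈ 1.16

n + g + δ = 0.024 + 0.019 + 0.07 = 0.113.
At the golden rule the marginal product of capital equals n+g+δ: 0.34·k^(0.34−1) = 0.113. Solving, k_gold = (0.34/0.113)^(1/0.66) ≈ 5.3070.
y_gold = 5.3070^0.34 ≈ 1.7638.
c_gold = y_gold − (n+g+δ)·k_gold = 1.7638 − 0.113·5.3070 ≈ 1.1641.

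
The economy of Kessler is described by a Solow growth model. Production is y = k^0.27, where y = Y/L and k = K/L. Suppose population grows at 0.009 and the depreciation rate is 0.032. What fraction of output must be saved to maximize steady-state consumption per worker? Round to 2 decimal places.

n + δ = 0.009 + 0.032 = 0.041.
At the golden rule MPK = n+δ, and in any Cobb-Douglas steady state s = (n+δ)·k/y = MPK·k/y = capital's share 0.27.

s_gold = 0.27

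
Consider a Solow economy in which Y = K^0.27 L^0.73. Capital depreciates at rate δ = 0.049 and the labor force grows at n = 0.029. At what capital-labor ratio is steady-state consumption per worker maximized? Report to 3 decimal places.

n + δ = 0.029 + 0.049 = 0.078.
Setting f'(k) = n+δ gives 0.27·k^(0.27−1) = 0.078, hence k_gold = (0.27/0.078)^(1/0.73) ≈ 5.4793.

k_gold ≈ 5.479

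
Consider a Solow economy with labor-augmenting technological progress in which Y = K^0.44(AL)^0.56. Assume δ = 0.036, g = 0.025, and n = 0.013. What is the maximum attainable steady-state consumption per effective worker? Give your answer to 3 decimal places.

c_gold ≈ 2.273

Capital per effective worker breaks even when investment replaces (n + g + δ)·k; here n + g + δ = 0.074.
Golden rule sets MPK = n+g+δ: 0.44·k^(0.44−1) = 0.074, so k_gold = (0.44/0.074)^(1/0.56) ≈ 24.1289.
y_gold = 24.1289^0.44 ≈ 4.0580.
c_gold = y_gold − (n+g+δ)·k_gold = 4.0580 − 0.074·24.1289 ≈ 2.2725.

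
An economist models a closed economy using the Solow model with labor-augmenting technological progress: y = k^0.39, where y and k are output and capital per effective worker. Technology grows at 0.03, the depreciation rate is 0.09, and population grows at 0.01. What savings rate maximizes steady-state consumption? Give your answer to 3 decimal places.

Break-even investment rate: n + g + δ = 0.01 + 0.03 + 0.09 = 0.13.
At the golden rule MPK = n+g+δ, and in any Cobb-Douglas steady state s = (n+g+δ)·k/y = MPK·k/y = capital's share 0.39.

s_gold = 0.390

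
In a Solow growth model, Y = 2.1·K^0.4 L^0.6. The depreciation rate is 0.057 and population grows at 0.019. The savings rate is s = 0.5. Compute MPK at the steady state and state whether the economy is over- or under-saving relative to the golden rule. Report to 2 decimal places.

over-saving; MPK ≈ 0.06

The effective depreciation rate is n + δ = 0.019 + 0.057 = 0.076.
Steady-state k*: s·A·k^0.4 = 0.076·k gives k* = (0.5·2.1/0.076)^(1/0.6) ≈ 79.5474.
MPK = 0.4·2.1·79.5474^(-0.6) ≈ 0.0608.
MPK < n+δ = 0.076, so the economy is dynamically inefficient (over-saving).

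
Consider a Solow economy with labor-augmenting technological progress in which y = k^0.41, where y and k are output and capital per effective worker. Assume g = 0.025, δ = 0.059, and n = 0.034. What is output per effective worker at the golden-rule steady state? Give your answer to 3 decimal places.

Capital per effective worker breaks even when investment replaces (n + g + δ)·k; here n + g + δ = 0.118.
Setting f'(k) = n+g+δ gives 0.41·k^(0.41−1) = 0.118, hence k_gold = (0.41/0.118)^(1/0.59) ≈ 8.2562.
Output: y_gold = k_gold^0.41 = 8.2562^0.41 ≈ 2.3762.

y_gold ≈ 2.376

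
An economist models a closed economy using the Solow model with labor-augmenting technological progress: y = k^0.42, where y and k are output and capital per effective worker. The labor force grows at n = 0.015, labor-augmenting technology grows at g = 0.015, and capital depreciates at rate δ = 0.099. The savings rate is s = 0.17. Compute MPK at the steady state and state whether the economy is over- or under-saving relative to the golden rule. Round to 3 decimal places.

under-saving; MPK ≈ 0.319

Break-even investment rate: n + g + δ = 0.015 + 0.015 + 0.099 = 0.129.
Steady-state k*: s·k^0.42 = 0.129·k gives k* = (0.17/0.129)^(1/0.58) ≈ 1.6094.
MPK = 0.42·1.6094^(-0.58) ≈ 0.3187.
MPK > n+g+δ = 0.129, so the economy is dynamically efficient (under-saving).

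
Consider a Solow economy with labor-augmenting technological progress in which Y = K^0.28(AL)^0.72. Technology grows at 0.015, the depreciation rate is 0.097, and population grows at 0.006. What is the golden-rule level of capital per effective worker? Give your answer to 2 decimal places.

Break-even investment rate: n + g + δ = 0.006 + 0.015 + 0.097 = 0.118.
Maximizing c = f(k) − (n+g+δ)·k gives f'(k) = n+g+δ, i.e. 0.28·k^(0.28−1) = 0.118, so k_gold = (0.28/0.118)^(1/0.72) ≈ 3.3206.

k_gold ≈ 3.32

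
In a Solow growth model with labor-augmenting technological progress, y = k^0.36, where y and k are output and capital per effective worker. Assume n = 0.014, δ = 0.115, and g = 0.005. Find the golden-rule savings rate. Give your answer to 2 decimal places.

Capital per effective worker breaks even when investment replaces (n + g + δ)·k; here n + g + δ = 0.134.
At the golden rule MPK = n+g+δ, and in any Cobb-Douglas steady state s = (n+g+δ)·k/y = MPK·k/y = capital's share 0.36.

s_gold = 0.36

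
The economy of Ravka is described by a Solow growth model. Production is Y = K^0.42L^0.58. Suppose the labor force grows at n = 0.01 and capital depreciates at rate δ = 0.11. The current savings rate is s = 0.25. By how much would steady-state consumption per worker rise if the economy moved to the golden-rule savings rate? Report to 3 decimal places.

Δc ≈ 0.161

n + δ = 0.01 + 0.11 = 0.12.
Current steady state (s = 0.25): k* = (0.25/0.12)^(1/0.58) ≈ 3.5447, y* = 3.5447^0.42 ≈ 1.7015, c* = (1−0.25)·1.7015 ≈ 1.2761.
Golden rule sets MPK = n+δ: 0.42·k^(0.42−1) = 0.12, so k_gold = (0.42/0.12)^(1/0.58) ≈ 8.6706.
y_gold = 8.6706^0.42 ≈ 2.4773, c_gold = y_gold − 0.12·k_gold ≈ 1.4368.
Gain: Δc = 1.4368 − 1.2761 ≈ 0.1607.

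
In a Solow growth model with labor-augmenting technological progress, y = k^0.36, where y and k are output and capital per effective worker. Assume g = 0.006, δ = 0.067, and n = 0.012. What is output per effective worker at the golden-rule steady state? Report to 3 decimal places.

y_gold ≈ 2.252

Capital per effective worker breaks even when investment replaces (n + g + δ)·k; here n + g + δ = 0.085.
At the golden rule the marginal product of capital equals n+g+δ: 0.36·k^(0.36−1) = 0.085. Solving, k_gold = (0.36/0.085)^(1/0.64) ≈ 9.5391.
Output: y_gold = k_gold^0.36 = 9.5391^0.36 ≈ 2.2523.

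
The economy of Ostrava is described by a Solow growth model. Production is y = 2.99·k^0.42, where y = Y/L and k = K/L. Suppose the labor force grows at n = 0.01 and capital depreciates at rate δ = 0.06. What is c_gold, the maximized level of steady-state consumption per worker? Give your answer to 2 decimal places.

Break-even investment rate: n + δ = 0.01 + 0.06 = 0.07.
At the golden rule the marginal product of capital equals n+δ: 0.42·2.99·k^(0.42−1) = 0.07. Solving, k_gold = (0.42·2.99/0.07)^(1/0.58) ≈ 145.1319.
y_gold = 2.99·145.1319^0.42 ≈ 24.1886.
c_gold = y_gold − (n+δ)·k_gold = 24.1886 − 0.07·145.1319 ≈ 14.0294.

c_gold ≈ 14.03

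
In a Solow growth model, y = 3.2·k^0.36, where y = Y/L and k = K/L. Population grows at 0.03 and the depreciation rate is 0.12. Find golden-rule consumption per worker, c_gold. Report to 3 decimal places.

The effective depreciation rate is n + δ = 0.03 + 0.12 = 0.15.
Setting f'(k) = n+δ gives 0.36·3.2·k^(0.36−1) = 0.15, hence k_gold = (0.36·3.2/0.15)^(1/0.64) ≈ 24.1756.
y_gold = 3.2·24.1756^0.36 ≈ 10.0732.
c_gold = y_gold − (n+δ)·k_gold = 10.0732 − 0.15·24.1756 ≈ 6.4468.

c_gold ≈ 6.447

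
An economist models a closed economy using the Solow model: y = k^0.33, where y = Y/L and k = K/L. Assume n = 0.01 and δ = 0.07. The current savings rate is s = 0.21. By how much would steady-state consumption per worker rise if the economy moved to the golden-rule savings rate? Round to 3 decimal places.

Capital per worker breaks even when investment replaces (n + δ)·k; here n + δ = 0.08.
Current steady state (s = 0.21): k* = (0.21/0.08)^(1/0.67) ≈ 4.2225, y* = 4.2225^0.33 ≈ 1.6086, c* = (1−0.21)·1.6086 ≈ 1.2708.
Golden rule sets MPK = n+δ: 0.33·k^(0.33−1) = 0.08, so k_gold = (0.33/0.08)^(1/0.67) ≈ 8.2898.
y_gold = 8.2898^0.33 ≈ 2.0096, c_gold = y_gold − 0.08·k_gold ≈ 1.3465.
Gain: Δc = 1.3465 − 1.2708 ≈ 0.0757.

Δc ≈ 0.076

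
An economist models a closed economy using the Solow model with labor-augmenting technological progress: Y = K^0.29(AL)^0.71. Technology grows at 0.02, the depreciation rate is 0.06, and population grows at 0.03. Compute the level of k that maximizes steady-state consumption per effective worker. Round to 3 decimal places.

Break-even investment rate: n + g + δ = 0.03 + 0.02 + 0.06 = 0.11.
Setting f'(k) = n+g+δ gives 0.29·k^(0.29−1) = 0.11, hence k_gold = (0.29/0.11)^(1/0.71) ≈ 3.9171.

k_gold ≈ 3.917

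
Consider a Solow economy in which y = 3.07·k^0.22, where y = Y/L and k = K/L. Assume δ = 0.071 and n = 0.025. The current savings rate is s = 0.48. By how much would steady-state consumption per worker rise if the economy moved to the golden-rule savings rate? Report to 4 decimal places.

Δc ≈ 0.7026

Capital per worker breaks even when investment replaces (n + δ)·k; here n + δ = 0.096.
Current steady state (s = 0.48): k* = (0.48·3.07/0.096)^(1/0.78) ≈ 33.1628, y* = 3.07·33.1628^0.22 ≈ 6.6326, c* = (1−0.48)·6.6326 ≈ 3.4489.
At the golden rule the marginal product of capital equals n+δ: 0.22·3.07·k^(0.22−1) = 0.096. Solving, k_gold = (0.22·3.07/0.096)^(1/0.78) ≈ 12.1974.
y_gold = 3.07·12.1974^0.22 ≈ 5.3225, c_gold = y_gold − 0.096·k_gold ≈ 4.1516.
Gain: Δc = 4.1516 − 3.4489 ≈ 0.7026.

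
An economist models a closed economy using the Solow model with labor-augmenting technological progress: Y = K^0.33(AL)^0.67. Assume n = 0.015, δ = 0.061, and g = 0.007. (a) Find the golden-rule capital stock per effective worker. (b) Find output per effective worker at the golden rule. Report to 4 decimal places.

(a) k_gold ≈ 7.8466; (b) y_gold ≈ 1.9735

Break-even investment rate: n + g + δ = 0.015 + 0.007 + 0.061 = 0.083.
Setting f'(k) = n+g+δ gives 0.33·k^(0.33−1) = 0.083, hence k_gold = (0.33/0.083)^(1/0.67) ≈ 7.8466.
y_gold = 7.8466^0.33 ≈ 1.9735.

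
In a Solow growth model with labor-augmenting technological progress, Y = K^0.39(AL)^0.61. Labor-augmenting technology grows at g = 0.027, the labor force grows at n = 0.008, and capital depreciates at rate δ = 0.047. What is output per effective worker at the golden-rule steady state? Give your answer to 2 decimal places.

y_gold ≈ 2.71

Capital per effective worker breaks even when investment replaces (n + g + δ)·k; here n + g + δ = 0.082.
At the golden rule the marginal product of capital equals n+g+δ: 0.39·k^(0.39−1) = 0.082. Solving, k_gold = (0.39/0.082)^(1/0.61) ≈ 12.8898.
Output: y_gold = k_gold^0.39 = 12.8898^0.39 ≈ 2.7102.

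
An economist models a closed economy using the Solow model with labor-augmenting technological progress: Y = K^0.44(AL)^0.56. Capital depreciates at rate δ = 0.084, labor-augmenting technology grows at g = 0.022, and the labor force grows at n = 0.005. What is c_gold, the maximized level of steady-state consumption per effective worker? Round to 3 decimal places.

c_gold ≈ 1.653

The effective depreciation rate is n + g + δ = 0.005 + 0.022 + 0.084 = 0.111.
Golden rule sets MPK = n+g+δ: 0.44·k^(0.44−1) = 0.111, so k_gold = (0.44/0.111)^(1/0.56) ≈ 11.6974.
y_gold = 11.6974^0.44 ≈ 2.9509.
c_gold = y_gold − (n+g+δ)·k_gold = 2.9509 − 0.111·11.6974 ≈ 1.6525.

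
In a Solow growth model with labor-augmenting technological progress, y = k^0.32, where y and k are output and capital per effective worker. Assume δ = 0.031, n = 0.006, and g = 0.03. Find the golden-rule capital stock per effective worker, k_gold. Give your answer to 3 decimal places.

The effective depreciation rate is n + g + δ = 0.006 + 0.03 + 0.031 = 0.067.
Setting f'(k) = n+g+δ gives 0.32·k^(0.32−1) = 0.067, hence k_gold = (0.32/0.067)^(1/0.68) ≈ 9.9687.

k_gold ≈ 9.969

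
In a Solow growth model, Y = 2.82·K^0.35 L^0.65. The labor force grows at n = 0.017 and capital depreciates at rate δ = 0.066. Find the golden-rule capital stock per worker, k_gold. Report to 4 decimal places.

k_gold ≈ 45.1039

n + δ = 0.017 + 0.066 = 0.083.
At the golden rule the marginal product of capital equals n+δ: 0.35·2.82·k^(0.35−1) = 0.083. Solving, k_gold = (0.35·2.82/0.083)^(1/0.65) ≈ 45.1039.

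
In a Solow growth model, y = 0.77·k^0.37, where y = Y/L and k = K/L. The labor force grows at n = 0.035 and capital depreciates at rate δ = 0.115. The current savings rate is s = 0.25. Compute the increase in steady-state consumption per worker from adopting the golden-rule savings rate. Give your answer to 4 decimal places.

Break-even investment rate: n + δ = 0.035 + 0.115 = 0.15.
Current steady state (s = 0.25): k* = (0.25·0.77/0.15)^(1/0.63) ≈ 1.4858, y* = 0.77·1.4858^0.37 ≈ 0.8915, c* = (1−0.25)·0.8915 ≈ 0.6686.
Golden rule sets MPK = n+δ: 0.37·0.77·k^(0.37−1) = 0.15, so k_gold = (0.37·0.77/0.15)^(1/0.63) ≈ 2.7684.
y_gold = 0.77·2.7684^0.37 ≈ 1.1223, c_gold = y_gold − 0.15·k_gold ≈ 0.7071.
Gain: Δc = 0.7071 − 0.6686 ≈ 0.0384.

Δc ≈ 0.0384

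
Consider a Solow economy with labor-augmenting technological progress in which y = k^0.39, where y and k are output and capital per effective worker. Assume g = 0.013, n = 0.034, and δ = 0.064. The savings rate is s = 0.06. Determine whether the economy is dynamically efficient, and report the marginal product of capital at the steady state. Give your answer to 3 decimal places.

Capital per effective worker breaks even when investment replaces (n + g + δ)·k; here n + g + δ = 0.111.
Steady-state k*: s·k^0.39 = 0.111·k gives k* = (0.06/0.111)^(1/0.61) ≈ 0.3648.
MPK = 0.39·0.3648^(-0.61) ≈ 0.7215.
MPK > n+g+δ = 0.111, so the economy is dynamically efficient (under-saving).

dynamically efficient; MPK ≈ 0.722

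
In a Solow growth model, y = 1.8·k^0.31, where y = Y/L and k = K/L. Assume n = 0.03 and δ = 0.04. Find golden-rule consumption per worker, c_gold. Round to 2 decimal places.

The effective depreciation rate is n + δ = 0.03 + 0.04 = 0.07.
Setting f'(k) = n+δ gives 0.31·1.8·k^(0.31−1) = 0.07, hence k_gold = (0.31·1.8/0.07)^(1/0.69) ≈ 20.2570.
y_gold = 1.8·20.2570^0.31 ≈ 4.5742.
c_gold = y_gold − (n+δ)·k_gold = 4.5742 − 0.07·20.2570 ≈ 3.1562.

c_gold ≈ 3.16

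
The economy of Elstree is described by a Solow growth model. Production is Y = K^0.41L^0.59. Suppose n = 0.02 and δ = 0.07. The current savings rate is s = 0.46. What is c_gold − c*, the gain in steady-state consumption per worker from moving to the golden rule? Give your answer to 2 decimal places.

Δc ≈ 0.01

n + δ = 0.02 + 0.07 = 0.09.
Current steady state (s = 0.46): k* = (0.46/0.09)^(1/0.59) ≈ 15.8808, y* = 15.8808^0.41 ≈ 3.1071, c* = (1−0.46)·3.1071 ≈ 1.6778.
Maximizing c = f(k) − (n+δ)·k gives f'(k) = n+δ, i.e. 0.41·k^(0.41−1) = 0.09, so k_gold = (0.41/0.09)^(1/0.59) ≈ 13.0669.
y_gold = 13.0669^0.41 ≈ 2.8683, c_gold = y_gold − 0.09·k_gold ≈ 1.6923.
Gain: Δc = 1.6923 − 1.6778 ≈ 0.0145.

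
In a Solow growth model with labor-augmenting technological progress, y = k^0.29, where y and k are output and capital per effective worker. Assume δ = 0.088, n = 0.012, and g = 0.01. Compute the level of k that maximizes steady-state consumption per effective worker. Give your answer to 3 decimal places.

Break-even investment rate: n + g + δ = 0.012 + 0.01 + 0.088 = 0.11.
Golden rule sets MPK = n+g+δ: 0.29·k^(0.29−1) = 0.11, so k_gold = (0.29/0.11)^(1/0.71) ≈ 3.9171.

k_gold ≈ 3.917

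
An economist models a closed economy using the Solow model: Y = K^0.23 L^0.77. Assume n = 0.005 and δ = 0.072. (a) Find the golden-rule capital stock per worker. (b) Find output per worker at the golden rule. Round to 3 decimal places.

(a) k_gold ≈ 4.142; (b) y_gold ≈ 1.387

n + δ = 0.005 + 0.072 = 0.077.
At the golden rule the marginal product of capital equals n+δ: 0.23·k^(0.23−1) = 0.077. Solving, k_gold = (0.23/0.077)^(1/0.77) ≈ 4.1418.
y_gold = 4.1418^0.23 ≈ 1.3866.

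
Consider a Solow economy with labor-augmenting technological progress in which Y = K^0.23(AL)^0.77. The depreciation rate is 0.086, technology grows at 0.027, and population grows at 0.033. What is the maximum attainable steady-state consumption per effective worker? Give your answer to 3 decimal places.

n + g + δ = 0.033 + 0.027 + 0.086 = 0.146.
Golden rule sets MPK = n+g+δ: 0.23·k^(0.23−1) = 0.146, so k_gold = (0.23/0.146)^(1/0.77) ≈ 1.8044.
y_gold = 1.8044^0.23 ≈ 1.1454.
c_gold = y_gold − (n+g+δ)·k_gold = 1.1454 − 0.146·1.8044 ≈ 0.8820.

c_gold ≈ 0.882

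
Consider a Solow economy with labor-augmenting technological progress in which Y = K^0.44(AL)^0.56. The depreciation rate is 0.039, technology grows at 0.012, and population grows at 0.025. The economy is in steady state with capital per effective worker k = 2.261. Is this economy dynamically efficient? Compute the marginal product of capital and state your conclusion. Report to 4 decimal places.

n + g + δ = 0.025 + 0.012 + 0.039 = 0.076.
MPK = 0.44·k^(0.44−1) = 0.44·2.261^(-0.56) ≈ 0.2786.
MPK > 0.076, so the economy is dynamically efficient (under-saving).

dynamically efficient; MPK ≈ 0.2786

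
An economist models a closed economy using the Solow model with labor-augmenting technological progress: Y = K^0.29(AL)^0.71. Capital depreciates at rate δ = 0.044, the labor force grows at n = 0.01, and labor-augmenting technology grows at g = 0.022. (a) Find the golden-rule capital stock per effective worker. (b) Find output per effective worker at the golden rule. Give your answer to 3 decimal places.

Break-even investment rate: n + g + δ = 0.01 + 0.022 + 0.044 = 0.076.
Golden rule sets MPK = n+g+δ: 0.29·k^(0.29−1) = 0.076, so k_gold = (0.29/0.076)^(1/0.71) ≈ 6.5938.
y_gold = 6.5938^0.29 ≈ 1.7280.

(a) k_gold ≈ 6.594; (b) y_gold ≈ 1.728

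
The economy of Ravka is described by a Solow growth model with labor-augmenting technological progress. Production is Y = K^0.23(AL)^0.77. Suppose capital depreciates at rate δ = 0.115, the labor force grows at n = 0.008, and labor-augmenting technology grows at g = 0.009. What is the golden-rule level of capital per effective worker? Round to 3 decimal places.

k_gold ≈ 2.057

n + g + δ = 0.008 + 0.009 + 0.115 = 0.132.
Golden rule sets MPK = n+g+δ: 0.23·k^(0.23−1) = 0.132, so k_gold = (0.23/0.132)^(1/0.77) ≈ 2.0568.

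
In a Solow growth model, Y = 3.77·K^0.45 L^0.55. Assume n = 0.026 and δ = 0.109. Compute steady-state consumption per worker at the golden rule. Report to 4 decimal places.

Break-even investment rate: n + δ = 0.026 + 0.109 = 0.135.
Golden rule sets MPK = n+δ: 0.45·3.77·k^(0.45−1) = 0.135, so k_gold = (0.45·3.77/0.135)^(1/0.55) ≈ 99.6740.
y_gold = 3.77·99.6740^0.45 ≈ 29.9022.
c_gold = y_gold − (n+δ)·k_gold = 29.9022 − 0.135·99.6740 ≈ 16.4462.

c_gold ≈ 16.4462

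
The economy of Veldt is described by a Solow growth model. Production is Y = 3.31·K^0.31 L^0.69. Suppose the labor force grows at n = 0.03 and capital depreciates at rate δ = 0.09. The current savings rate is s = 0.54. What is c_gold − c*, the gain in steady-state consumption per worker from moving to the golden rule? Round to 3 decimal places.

Δc ≈ 0.866

n + δ = 0.03 + 0.09 = 0.12.
Current steady state (s = 0.54): k* = (0.54·3.31/0.12)^(1/0.69) ≈ 50.1255, y* = 3.31·50.1255^0.31 ≈ 11.1390, c* = (1−0.54)·11.1390 ≈ 5.1239.
Setting f'(k) = n+δ gives 0.31·3.31·k^(0.31−1) = 0.12, hence k_gold = (0.31·3.31/0.12)^(1/0.69) ≈ 22.4252.
y_gold = 3.31·22.4252^0.31 ≈ 8.6807, c_gold = y_gold − 0.12·k_gold ≈ 5.9897.
Gain: Δc = 5.9897 − 5.1239 ≈ 0.8658.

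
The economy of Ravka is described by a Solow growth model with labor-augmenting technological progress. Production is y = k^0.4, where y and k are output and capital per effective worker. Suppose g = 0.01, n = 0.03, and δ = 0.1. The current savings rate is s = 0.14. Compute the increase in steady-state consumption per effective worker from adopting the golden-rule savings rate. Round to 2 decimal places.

n + g + δ = 0.03 + 0.01 + 0.1 = 0.14.
Current steady state (s = 0.14): k* = (0.14/0.14)^(1/0.6) ≈ 1.0000, y* = 1.0000^0.4 ≈ 1.0000, c* = (1−0.14)·1.0000 ≈ 0.8600.
Golden rule sets MPK = n+g+δ: 0.4·k^(0.4−1) = 0.14, so k_gold = (0.4/0.14)^(1/0.6) ≈ 5.7529.
y_gold = 5.7529^0.4 ≈ 2.0135, c_gold = y_gold − 0.14·k_gold ≈ 1.2081.
Gain: Δc = 1.2081 − 0.8600 ≈ 0.3481.

Δc ≈ 0.35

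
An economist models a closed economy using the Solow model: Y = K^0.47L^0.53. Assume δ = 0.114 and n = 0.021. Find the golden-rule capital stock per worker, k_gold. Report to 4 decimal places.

k_gold ≈ 10.5244

n + δ = 0.021 + 0.114 = 0.135.
Golden rule sets MPK = n+δ: 0.47·k^(0.47−1) = 0.135, so k_gold = (0.47/0.135)^(1/0.53) ≈ 10.5244.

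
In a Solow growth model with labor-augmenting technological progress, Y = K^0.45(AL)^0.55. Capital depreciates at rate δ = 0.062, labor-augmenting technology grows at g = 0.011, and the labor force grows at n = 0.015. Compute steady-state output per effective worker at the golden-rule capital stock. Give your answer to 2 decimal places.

y_gold ≈ 3.80

Capital per effective worker breaks even when investment replaces (n + g + δ)·k; here n + g + δ = 0.088.
Maximizing c = f(k) − (n+g+δ)·k gives f'(k) = n+g+δ, i.e. 0.45·k^(0.45−1) = 0.088, so k_gold = (0.45/0.088)^(1/0.55) ≈ 19.4357.
Output: y_gold = k_gold^0.45 = 19.4357^0.45 ≈ 3.8008.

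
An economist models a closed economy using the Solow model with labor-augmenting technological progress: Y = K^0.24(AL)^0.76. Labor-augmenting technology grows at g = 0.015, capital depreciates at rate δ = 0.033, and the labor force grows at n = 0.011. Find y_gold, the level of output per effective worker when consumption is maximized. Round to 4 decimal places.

n + g + δ = 0.011 + 0.015 + 0.033 = 0.059.
Maximizing c = f(k) − (n+g+δ)·k gives f'(k) = n+g+δ, i.e. 0.24·k^(0.24−1) = 0.059, so k_gold = (0.24/0.059)^(1/0.76) ≈ 6.3356.
Output: y_gold = k_gold^0.24 = 6.3356^0.24 ≈ 1.5575.

y_gold ≈ 1.5575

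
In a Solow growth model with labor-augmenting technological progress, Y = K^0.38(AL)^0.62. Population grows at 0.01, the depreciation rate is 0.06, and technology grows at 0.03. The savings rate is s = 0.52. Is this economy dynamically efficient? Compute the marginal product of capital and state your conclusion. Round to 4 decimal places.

dynamically inefficient; MPK ≈ 0.0731

Capital per effective worker breaks even when investment replaces (n + g + δ)·k; here n + g + δ = 0.1.
Steady-state k*: s·k^0.38 = 0.1·k gives k* = (0.52/0.1)^(1/0.62) ≈ 14.2838.
MPK = 0.38·14.2838^(-0.62) ≈ 0.0731.
MPK < n+g+δ = 0.1, so the economy is dynamically inefficient (over-saving).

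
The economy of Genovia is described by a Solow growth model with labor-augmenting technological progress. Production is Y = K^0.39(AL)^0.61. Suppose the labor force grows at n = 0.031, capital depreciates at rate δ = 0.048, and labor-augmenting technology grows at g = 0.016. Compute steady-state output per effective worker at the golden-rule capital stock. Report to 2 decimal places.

n + g + δ = 0.031 + 0.016 + 0.048 = 0.095.
Golden rule sets MPK = n+g+δ: 0.39·k^(0.39−1) = 0.095, so k_gold = (0.39/0.095)^(1/0.61) ≈ 10.1269.
Output: y_gold = k_gold^0.39 = 10.1269^0.39 ≈ 2.4668.

y_gold ≈ 2.47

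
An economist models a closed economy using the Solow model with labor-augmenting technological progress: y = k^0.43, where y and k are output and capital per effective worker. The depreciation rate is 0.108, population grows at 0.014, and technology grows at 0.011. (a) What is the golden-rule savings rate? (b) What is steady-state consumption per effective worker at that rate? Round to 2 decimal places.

(a) s_gold = 0.43; (b) c_gold ≈ 1.38

n + g + δ = 0.014 + 0.011 + 0.108 = 0.133.
For Cobb-Douglas, s_gold equals capital's share: s_gold = 0.43.
Maximizing c = f(k) − (n+g+δ)·k gives f'(k) = n+g+δ, i.e. 0.43·k^(0.43−1) = 0.133, so k_gold = (0.43/0.133)^(1/0.57) ≈ 7.8355.
y_gold = 7.8355^0.43 ≈ 2.4235; c_gold = (1−0.43)·y_gold ≈ 1.3814.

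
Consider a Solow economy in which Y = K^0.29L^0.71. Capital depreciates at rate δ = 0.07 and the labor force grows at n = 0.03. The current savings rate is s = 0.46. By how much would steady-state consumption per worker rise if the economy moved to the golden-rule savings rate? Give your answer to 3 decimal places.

Δc ≈ 0.090

Capital per worker breaks even when investment replaces (n + δ)·k; here n + δ = 0.1.
Current steady state (s = 0.46): k* = (0.46/0.1)^(1/0.71) ≈ 8.5795, y* = 8.5795^0.29 ≈ 1.8651, c* = (1−0.46)·1.8651 ≈ 1.0072.
Golden rule sets MPK = n+δ: 0.29·k^(0.29−1) = 0.1, so k_gold = (0.29/0.1)^(1/0.71) ≈ 4.4799.
y_gold = 4.4799^0.29 ≈ 1.5448, c_gold = y_gold − 0.1·k_gold ≈ 1.0968.
Gain: Δc = 1.0968 − 1.0072 ≈ 0.0896.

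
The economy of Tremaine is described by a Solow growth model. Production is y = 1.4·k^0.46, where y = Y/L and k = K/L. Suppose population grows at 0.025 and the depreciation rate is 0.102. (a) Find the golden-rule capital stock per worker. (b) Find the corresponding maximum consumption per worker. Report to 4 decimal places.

(a) k_gold ≈ 20.2166; (b) c_gold ≈ 3.0140

n + δ = 0.025 + 0.102 = 0.127.
Golden rule sets MPK = n+δ: 0.46·1.4·k^(0.46−1) = 0.127, so k_gold = (0.46·1.4/0.127)^(1/0.54) ≈ 20.2166.
y_gold = 1.4·20.2166^0.46 ≈ 5.5815; c_gold = y_gold − 0.127·k_gold ≈ 3.0140.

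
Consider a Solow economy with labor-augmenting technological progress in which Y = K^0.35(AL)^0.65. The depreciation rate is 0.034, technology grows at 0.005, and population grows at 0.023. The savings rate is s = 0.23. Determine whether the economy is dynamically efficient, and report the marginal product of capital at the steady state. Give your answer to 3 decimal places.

dynamically efficient; MPK ≈ 0.094

n + g + δ = 0.023 + 0.005 + 0.034 = 0.062.
Steady-state k*: s·k^0.35 = 0.062·k gives k* = (0.23/0.062)^(1/0.65) ≈ 7.5145.
MPK = 0.35·7.5145^(-0.65) ≈ 0.0943.
MPK > n+g+δ = 0.062, so the economy is dynamically efficient (under-saving).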